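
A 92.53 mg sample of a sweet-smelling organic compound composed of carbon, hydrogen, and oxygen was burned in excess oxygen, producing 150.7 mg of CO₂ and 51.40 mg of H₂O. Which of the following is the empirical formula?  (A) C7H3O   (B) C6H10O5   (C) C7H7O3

mol C = 0.1507 g CO₂ ÷ 44.009 g/mol = 0.0034243 mol
mol H = 2 × 0.05140 g H₂O ÷ 18.015 g/mol = 0.0057064 mol
mass O = 0.09253 − (0.041129 + 0.0057520) = 0.045649 g → mol O = 0.045649 ÷ 15.999 = 0.0028532 mol
Divide by the smallest (0.0028532 mol): C 1.200, H 2.000, O 1.000
Multiplying each by 5 gives whole numbers: C 6.00, H 10.00, O 5.00

(B) C6H10O5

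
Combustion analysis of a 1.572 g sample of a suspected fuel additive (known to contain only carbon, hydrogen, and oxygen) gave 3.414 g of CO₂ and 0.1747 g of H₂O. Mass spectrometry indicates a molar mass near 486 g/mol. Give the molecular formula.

mol C = 3.414 g CO₂ ÷ 44.009 g/mol = 0.077575 mol
mol H = 2 × 0.1747 g H₂O ÷ 18.015 g/mol = 0.019395 mol
mass O = 1.572 − (0.93175 + 0.019550) = 0.62070 g → mol O = 0.62070 ÷ 15.999 = 0.038796 mol
Divide by the smallest (0.019395 mol): C 4.000, H 1.000, O 2.000
Empirical formula: C4HO2
Empirical-formula mass = 81.05 g/mol; 486 ÷ 81.05 ≈ 6, so the molecular formula is C24H6O12.

C24H6O12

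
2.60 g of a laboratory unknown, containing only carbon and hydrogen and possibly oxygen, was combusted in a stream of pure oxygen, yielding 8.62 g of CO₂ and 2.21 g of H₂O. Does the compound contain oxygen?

mol C = 8.62 g CO₂ ÷ 44.009 g/mol = 0.1959 mol
mol H = 2 × 2.21 g H₂O ÷ 18.015 g/mol = 0.2454 mol
C and H together account for 2.600 g — essentially the entire 2.60 g sample — so the compound contains no oxygen.

no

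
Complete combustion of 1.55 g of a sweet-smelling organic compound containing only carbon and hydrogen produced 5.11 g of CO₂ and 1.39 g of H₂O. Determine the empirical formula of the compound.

mol C = 5.11 g CO₂ ÷ 44.009 g/mol = 0.1161 mol
mol H = 2 × 1.39 g H₂O ÷ 18.015 g/mol = 0.1543 mol
Divide by the smallest (0.1161 mol): C 1.000, H 1.329
Multiplying each by 3 gives whole numbers: C 3.00, H 3.99

C3H4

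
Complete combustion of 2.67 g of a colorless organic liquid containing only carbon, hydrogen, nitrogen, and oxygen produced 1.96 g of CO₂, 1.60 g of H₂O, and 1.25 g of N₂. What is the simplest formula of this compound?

CH4N2O

mol C = 1.96 g CO₂ ÷ 44.009 g/mol = 0.04454 mol
mol H = 2 × 1.60 g H₂O ÷ 18.015 g/mol = 0.1776 mol
mol N = 2 × 1.25 g N₂ ÷ 28.014 g/mol = 0.08924 mol
mass O = 2.67 − (0.5349 + 0.1791 + 1.250) = 0.7060 g → mol O = 0.7060 ÷ 15.999 = 0.04413 mol
Divide by the smallest (0.04413 mol): C 1.009, H 4.025, N 2.022, O 1.000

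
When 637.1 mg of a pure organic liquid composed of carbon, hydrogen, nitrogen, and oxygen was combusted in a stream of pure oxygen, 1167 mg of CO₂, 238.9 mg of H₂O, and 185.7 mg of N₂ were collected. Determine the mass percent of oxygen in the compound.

16.66%

mol C = 1.167 g CO₂ ÷ 44.009 g/mol = 0.026517 mol
mol H = 2 × 0.2389 g H₂O ÷ 18.015 g/mol = 0.026522 mol
mol N = 2 × 0.1857 g N₂ ÷ 28.014 g/mol = 0.013258 mol
mass O = 0.6371 − (0.31850 + 0.026735 + 0.18570) = 0.10617 g → mol O = 0.10617 ÷ 15.999 = 0.0066358 mol
mass % O = 0.10617 g ÷ 0.6371 g × 100%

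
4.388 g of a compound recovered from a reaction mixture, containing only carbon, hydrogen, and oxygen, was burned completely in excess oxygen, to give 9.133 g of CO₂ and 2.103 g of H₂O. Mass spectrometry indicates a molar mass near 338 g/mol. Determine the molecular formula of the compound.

C16H18O8

mol C = 9.133 g CO₂ ÷ 44.009 g/mol = 0.20753 mol
mol H = 2 × 2.103 g H₂O ÷ 18.015 g/mol = 0.23347 mol
mass O = 4.388 − (2.4926 + 0.23534) = 1.6601 g → mol O = 1.6601 ÷ 15.999 = 0.10376 mol
Divide by the smallest (0.10376 mol): C 2.000, H 2.250, O 1.000
Multiplying each by 4 gives whole numbers: C 8.00, H 9.00, O 4.00
Empirical formula: C8H9O4
Empirical-formula mass = 169.16 g/mol; 338 ÷ 169.16 ≈ 2, so the molecular formula is C16H18O8.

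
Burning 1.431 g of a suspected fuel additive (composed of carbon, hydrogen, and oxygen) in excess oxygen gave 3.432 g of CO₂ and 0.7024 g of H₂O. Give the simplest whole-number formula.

mol C = 3.432 g CO₂ ÷ 44.009 g/mol = 0.077984 mol
mol H = 2 × 0.7024 g H₂O ÷ 18.015 g/mol = 0.077979 mol
mass O = 1.431 − (0.93667 + 0.078603) = 0.41573 g → mol O = 0.41573 ÷ 15.999 = 0.025985 mol
Divide by the smallest (0.025985 mol): C 3.001, H 3.001, O 1.000

C3H3O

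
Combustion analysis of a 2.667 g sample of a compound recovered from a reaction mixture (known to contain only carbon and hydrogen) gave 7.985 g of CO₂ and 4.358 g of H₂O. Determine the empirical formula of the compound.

mol C = 7.985 g CO₂ ÷ 44.009 g/mol = 0.18144 mol
mol H = 2 × 4.358 g H₂O ÷ 18.015 g/mol = 0.48382 mol
Divide by the smallest (0.18144 mol): C 1.000, H 2.667
Multiplying each by 3 gives whole numbers: C 3.00, H 8.00

C3H8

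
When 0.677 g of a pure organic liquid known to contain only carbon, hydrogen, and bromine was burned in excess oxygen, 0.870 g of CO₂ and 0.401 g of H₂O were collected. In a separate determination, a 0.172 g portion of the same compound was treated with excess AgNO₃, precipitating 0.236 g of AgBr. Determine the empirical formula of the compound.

mol C = 0.870 g CO₂ ÷ 44.009 g/mol = 0.01977 mol
mol H = 2 × 0.401 g H₂O ÷ 18.015 g/mol = 0.04452 mol
From the AgBr data: mol Br per gram of compound = (0.236 ÷ 187.772) ÷ 0.172 = 0.007307 mol/g, so in the 0.677 g combustion sample mol Br = 0.004947 mol
Divide by the smallest (0.004947 mol): C 3.996, H 8.999, Br 1.000

C4H9Br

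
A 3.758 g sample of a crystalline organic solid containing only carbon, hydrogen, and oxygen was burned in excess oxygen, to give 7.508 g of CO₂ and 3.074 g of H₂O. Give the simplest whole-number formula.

C2H4O

mol C = 7.508 g CO₂ ÷ 44.009 g/mol = 0.17060 mol
mol H = 2 × 3.074 g H₂O ÷ 18.015 g/mol = 0.34127 mol
mass O = 3.758 − (2.0491 + 0.34400) = 1.3649 g → mol O = 1.3649 ÷ 15.999 = 0.085312 mol
Divide by the smallest (0.085312 mol): C 2.000, H 4.000, O 1.000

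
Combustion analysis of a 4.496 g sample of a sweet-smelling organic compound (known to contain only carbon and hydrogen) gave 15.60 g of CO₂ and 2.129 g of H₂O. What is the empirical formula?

C3H2

mol C = 15.60 g CO₂ ÷ 44.009 g/mol = 0.35447 mol
mol H = 2 × 2.129 g H₂O ÷ 18.015 g/mol = 0.23636 mol
Divide by the smallest (0.23636 mol): C 1.500, H 1.000
Multiplying each by 2 gives whole numbers: C 3.00, H 2.00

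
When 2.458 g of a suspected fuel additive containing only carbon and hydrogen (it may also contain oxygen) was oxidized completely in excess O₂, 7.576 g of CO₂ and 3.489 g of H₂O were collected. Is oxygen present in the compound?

no

mol C = 7.576 g CO₂ ÷ 44.009 g/mol = 0.17215 mol
mol H = 2 × 3.489 g H₂O ÷ 18.015 g/mol = 0.38734 mol
C and H together account for 2.4581 g — essentially the entire 2.458 g sample — so the compound contains no oxygen.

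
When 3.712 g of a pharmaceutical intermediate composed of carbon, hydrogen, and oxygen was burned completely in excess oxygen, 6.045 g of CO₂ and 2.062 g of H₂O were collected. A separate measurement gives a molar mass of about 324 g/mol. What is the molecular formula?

C12H20O10

mol C = 6.045 g CO₂ ÷ 44.009 g/mol = 0.13736 mol
mol H = 2 × 2.062 g H₂O ÷ 18.015 g/mol = 0.22892 mol
mass O = 3.712 − (1.6498 + 0.23075) = 1.8314 g → mol O = 1.8314 ÷ 15.999 = 0.11447 mol
Divide by the smallest (0.11447 mol): C 1.200, H 2.000, O 1.000
Multiplying each by 5 gives whole numbers: C 6.00, H 10.00, O 5.00
Empirical formula: C6H10O5
Empirical-formula mass = 162.14 g/mol; 324 ÷ 162.14 ≈ 2, so the molecular formula is C12H20O10.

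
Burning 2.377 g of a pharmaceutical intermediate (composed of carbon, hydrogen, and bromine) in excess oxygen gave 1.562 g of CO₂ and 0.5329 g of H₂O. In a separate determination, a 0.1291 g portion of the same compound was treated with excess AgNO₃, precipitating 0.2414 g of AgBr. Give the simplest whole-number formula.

mol C = 1.562 g CO₂ ÷ 44.009 g/mol = 0.035493 mol
mol H = 2 × 0.5329 g H₂O ÷ 18.015 g/mol = 0.059162 mol
From the AgBr data: mol Br per gram of compound = (0.2414 ÷ 187.772) ÷ 0.1291 = 0.0099582 mol/g, so in the 2.377 g combustion sample mol Br = 0.023671 mol
Divide by the smallest (0.023671 mol): C 1.499, H 2.499, Br 1.000
Multiplying each by 2 gives whole numbers: C 3.00, H 5.00, Br 2.00

C3H5Br2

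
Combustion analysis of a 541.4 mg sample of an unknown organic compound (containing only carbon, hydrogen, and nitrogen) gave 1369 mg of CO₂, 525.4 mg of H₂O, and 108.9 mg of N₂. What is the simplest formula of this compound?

mol C = 1.369 g CO₂ ÷ 44.009 g/mol = 0.031107 mol
mol H = 2 × 0.5254 g H₂O ÷ 18.015 g/mol = 0.058329 mol
mol N = 2 × 0.1089 g N₂ ÷ 28.014 g/mol = 0.0077747 mol
Divide by the smallest (0.0077747 mol): C 4.001, H 7.502, N 1.000
Multiplying each by 2 gives whole numbers: C 8.00, H 15.00, N 2.00

C8H15N2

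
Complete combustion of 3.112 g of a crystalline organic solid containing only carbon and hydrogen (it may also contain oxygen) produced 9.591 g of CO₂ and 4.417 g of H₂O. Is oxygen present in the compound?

mol C = 9.591 g CO₂ ÷ 44.009 g/mol = 0.21793 mol
mol H = 2 × 4.417 g H₂O ÷ 18.015 g/mol = 0.49037 mol
C and H together account for 3.1119 g — essentially the entire 3.112 g sample — so the compound contains no oxygen.

no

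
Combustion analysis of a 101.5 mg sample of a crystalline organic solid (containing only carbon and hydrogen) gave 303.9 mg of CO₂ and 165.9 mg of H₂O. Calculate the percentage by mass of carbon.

mol C = 0.3039 g CO₂ ÷ 44.009 g/mol = 0.0069054 mol
mol H = 2 × 0.1659 g H₂O ÷ 18.015 g/mol = 0.018418 mol
mass % C = 0.082941 g ÷ 0.1015 g × 100%

81.72%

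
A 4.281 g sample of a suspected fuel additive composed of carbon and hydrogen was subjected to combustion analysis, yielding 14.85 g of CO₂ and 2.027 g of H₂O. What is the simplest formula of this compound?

mol C = 14.85 g CO₂ ÷ 44.009 g/mol = 0.33743 mol
mol H = 2 × 2.027 g H₂O ÷ 18.015 g/mol = 0.22503 mol
Divide by the smallest (0.22503 mol): C 1.499, H 1.000
Multiplying each by 2 gives whole numbers: C 3.00, H 2.00

C3H2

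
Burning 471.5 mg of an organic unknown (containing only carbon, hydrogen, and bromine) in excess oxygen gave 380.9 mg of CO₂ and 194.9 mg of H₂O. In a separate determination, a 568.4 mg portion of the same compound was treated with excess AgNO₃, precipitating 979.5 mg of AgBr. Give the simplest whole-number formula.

mol C = 0.3809 g CO₂ ÷ 44.009 g/mol = 0.0086550 mol
mol H = 2 × 0.1949 g H₂O ÷ 18.015 g/mol = 0.021638 mol
From the AgBr data: mol Br per gram of compound = (0.9795 ÷ 187.772) ÷ 0.5684 = 0.0091774 mol/g, so in the 0.4715 g combustion sample mol Br = 0.0043271 mol
Divide by the smallest (0.0043271 mol): C 2.000, H 5.000, Br 1.000

C2H5Br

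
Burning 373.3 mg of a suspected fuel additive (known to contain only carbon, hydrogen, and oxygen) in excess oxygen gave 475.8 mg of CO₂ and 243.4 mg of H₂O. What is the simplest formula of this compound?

mol C = 0.4758 g CO₂ ÷ 44.009 g/mol = 0.010811 mol
mol H = 2 × 0.2434 g H₂O ÷ 18.015 g/mol = 0.027022 mol
mass O = 0.3733 − (0.12986 + 0.027238) = 0.21621 g → mol O = 0.21621 ÷ 15.999 = 0.013514 mol
Divide by the smallest (0.010811 mol): C 1.000, H 2.499, O 1.250
Multiplying each by 4 gives whole numbers: C 4.00, H 10.00, O 5.00

C4H10O5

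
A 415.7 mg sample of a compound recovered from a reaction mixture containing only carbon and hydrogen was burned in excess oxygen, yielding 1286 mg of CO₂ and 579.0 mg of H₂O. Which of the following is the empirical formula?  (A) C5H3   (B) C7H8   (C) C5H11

(C) C5H11

mol C = 1.286 g CO₂ ÷ 44.009 g/mol = 0.029221 mol
mol H = 2 × 0.5790 g H₂O ÷ 18.015 g/mol = 0.064280 mol
Divide by the smallest (0.029221 mol): C 1.000, H 2.200
Multiplying each by 5 gives whole numbers: C 5.00, H 11.00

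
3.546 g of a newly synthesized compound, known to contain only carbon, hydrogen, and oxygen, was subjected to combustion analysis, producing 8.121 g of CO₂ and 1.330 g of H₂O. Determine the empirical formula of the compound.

C5H4O2

mol C = 8.121 g CO₂ ÷ 44.009 g/mol = 0.18453 mol
mol H = 2 × 1.330 g H₂O ÷ 18.015 g/mol = 0.14765 mol
mass O = 3.546 − (2.2164 + 0.14884) = 1.1808 g → mol O = 1.1808 ÷ 15.999 = 0.073803 mol
Divide by the smallest (0.073803 mol): C 2.500, H 2.001, O 1.000
Multiplying each by 2 gives whole numbers: C 5.00, H 4.00, O 2.00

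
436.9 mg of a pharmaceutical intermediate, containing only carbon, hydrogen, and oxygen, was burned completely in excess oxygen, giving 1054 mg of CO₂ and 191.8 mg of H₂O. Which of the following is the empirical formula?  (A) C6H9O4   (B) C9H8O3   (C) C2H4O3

(B) C9H8O3

mol C = 1.054 g CO₂ ÷ 44.009 g/mol = 0.023950 mol
mol H = 2 × 0.1918 g H₂O ÷ 18.015 g/mol = 0.021293 mol
mass O = 0.4369 − (0.28766 + 0.021464) = 0.12778 g → mol O = 0.12778 ÷ 15.999 = 0.0079866 mol
Divide by the smallest (0.0079866 mol): C 2.999, H 2.666, O 1.000
Multiplying each by 3 gives whole numbers: C 9.00, H 8.00, O 3.00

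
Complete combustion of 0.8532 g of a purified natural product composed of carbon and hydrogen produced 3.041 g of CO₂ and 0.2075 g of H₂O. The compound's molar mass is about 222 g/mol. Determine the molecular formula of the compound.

C18H6

mol C = 3.041 g CO₂ ÷ 44.009 g/mol = 0.069100 mol
mol H = 2 × 0.2075 g H₂O ÷ 18.015 g/mol = 0.023036 mol
Divide by the smallest (0.023036 mol): C 3.000, H 1.000
Empirical formula: C3H
Empirical-formula mass = 37.04 g/mol; 222 ÷ 37.04 ≈ 6, so the molecular formula is C18H6.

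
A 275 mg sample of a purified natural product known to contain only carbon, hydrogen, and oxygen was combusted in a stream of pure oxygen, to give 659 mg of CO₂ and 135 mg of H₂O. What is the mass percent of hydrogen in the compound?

mol C = 0.659 g CO₂ ÷ 44.009 g/mol = 0.01497 mol
mol H = 2 × 0.135 g H₂O ÷ 18.015 g/mol = 0.01499 mol
mass O = 0.275 − (0.1799 + 0.01511) = 0.08004 g → mol O = 0.08004 ÷ 15.999 = 0.005003 mol
mass % H = 0.01511 g ÷ 0.275 g × 100%

5.5%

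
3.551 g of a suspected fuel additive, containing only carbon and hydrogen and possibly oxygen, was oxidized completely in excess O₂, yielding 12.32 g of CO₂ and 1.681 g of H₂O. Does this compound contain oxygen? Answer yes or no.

mol C = 12.32 g CO₂ ÷ 44.009 g/mol = 0.27994 mol
mol H = 2 × 1.681 g H₂O ÷ 18.015 g/mol = 0.18662 mol
C and H together account for 3.5505 g — essentially the entire 3.551 g sample — so the compound contains no oxygen.

no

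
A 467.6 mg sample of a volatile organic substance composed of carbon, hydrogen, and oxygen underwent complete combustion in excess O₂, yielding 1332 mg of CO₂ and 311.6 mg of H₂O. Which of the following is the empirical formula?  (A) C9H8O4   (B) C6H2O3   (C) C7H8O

(C) C7H8O

mol C = 1.332 g CO₂ ÷ 44.009 g/mol = 0.030267 mol
mol H = 2 × 0.3116 g H₂O ÷ 18.015 g/mol = 0.034593 mol
mass O = 0.4676 − (0.36353 + 0.034870) = 0.069198 g → mol O = 0.069198 ÷ 15.999 = 0.0043252 mol
Divide by the smallest (0.0043252 mol): C 6.998, H 7.998, O 1.000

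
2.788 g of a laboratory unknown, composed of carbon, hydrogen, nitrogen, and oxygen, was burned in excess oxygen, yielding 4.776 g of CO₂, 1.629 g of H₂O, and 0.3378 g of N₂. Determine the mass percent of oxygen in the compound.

34.59%

mol C = 4.776 g CO₂ ÷ 44.009 g/mol = 0.10852 mol
mol H = 2 × 1.629 g H₂O ÷ 18.015 g/mol = 0.18085 mol
mol N = 2 × 0.3378 g N₂ ÷ 28.014 g/mol = 0.024117 mol
mass O = 2.788 − (1.3035 + 0.18230 + 0.33780) = 0.96443 g → mol O = 0.96443 ÷ 15.999 = 0.060281 mol
mass % O = 0.96443 g ÷ 2.788 g × 100%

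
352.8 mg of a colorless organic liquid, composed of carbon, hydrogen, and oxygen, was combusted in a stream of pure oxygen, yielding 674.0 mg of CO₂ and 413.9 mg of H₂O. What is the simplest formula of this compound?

mol C = 0.6740 g CO₂ ÷ 44.009 g/mol = 0.015315 mol
mol H = 2 × 0.4139 g H₂O ÷ 18.015 g/mol = 0.045951 mol
mass O = 0.3528 − (0.18395 + 0.046318) = 0.12253 g → mol O = 0.12253 ÷ 15.999 = 0.0076588 mol
Divide by the smallest (0.0076588 mol): C 2.000, H 6.000, O 1.000

C2H6O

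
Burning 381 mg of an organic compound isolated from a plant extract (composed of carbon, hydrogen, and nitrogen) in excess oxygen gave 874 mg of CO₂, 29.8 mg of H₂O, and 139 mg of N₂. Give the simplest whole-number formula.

mol C = 0.874 g CO₂ ÷ 44.009 g/mol = 0.01986 mol
mol H = 2 × 0.0298 g H₂O ÷ 18.015 g/mol = 0.003308 mol
mol N = 2 × 0.139 g N₂ ÷ 28.014 g/mol = 0.009924 mol
Divide by the smallest (0.003308 mol): C 6.003, H 1.000, N 3.000

C6HN3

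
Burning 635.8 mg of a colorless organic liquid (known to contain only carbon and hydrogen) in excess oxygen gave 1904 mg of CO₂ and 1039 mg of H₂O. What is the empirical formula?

mol C = 1.904 g CO₂ ÷ 44.009 g/mol = 0.043264 mol
mol H = 2 × 1.039 g H₂O ÷ 18.015 g/mol = 0.11535 mol
Divide by the smallest (0.043264 mol): C 1.000, H 2.666
Multiplying each by 3 gives whole numbers: C 3.00, H 8.00

C3H8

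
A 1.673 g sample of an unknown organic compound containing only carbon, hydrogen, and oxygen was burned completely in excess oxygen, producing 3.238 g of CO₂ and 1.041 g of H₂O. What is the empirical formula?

C7H11O4

mol C = 3.238 g CO₂ ÷ 44.009 g/mol = 0.073576 mol
mol H = 2 × 1.041 g H₂O ÷ 18.015 g/mol = 0.11557 mol
mass O = 1.673 − (0.88372 + 0.11649) = 0.67279 g → mol O = 0.67279 ÷ 15.999 = 0.042052 mol
Divide by the smallest (0.042052 mol): C 1.750, H 2.748, O 1.000
Multiplying each by 4 gives whole numbers: C 7.00, H 10.99, O 4.00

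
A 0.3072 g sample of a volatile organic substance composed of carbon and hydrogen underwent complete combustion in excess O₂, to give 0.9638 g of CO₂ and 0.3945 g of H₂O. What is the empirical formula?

mol C = 0.9638 g CO₂ ÷ 44.009 g/mol = 0.021900 mol
mol H = 2 × 0.3945 g H₂O ÷ 18.015 g/mol = 0.043797 mol
Divide by the smallest (0.021900 mol): C 1.000, H 2.000

CH2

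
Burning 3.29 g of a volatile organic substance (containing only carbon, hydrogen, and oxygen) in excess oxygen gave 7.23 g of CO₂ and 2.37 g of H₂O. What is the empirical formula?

C5H8O2

mol C = 7.23 g CO₂ ÷ 44.009 g/mol = 0.1643 mol
mol H = 2 × 2.37 g H₂O ÷ 18.015 g/mol = 0.2631 mol
mass O = 3.29 − (1.973 + 0.2652) = 1.052 g → mol O = 1.052 ÷ 15.999 = 0.06573 mol
Divide by the smallest (0.06573 mol): C 2.500, H 4.003, O 1.000
Multiplying each by 2 gives whole numbers: C 5.00, H 8.01, O 2.00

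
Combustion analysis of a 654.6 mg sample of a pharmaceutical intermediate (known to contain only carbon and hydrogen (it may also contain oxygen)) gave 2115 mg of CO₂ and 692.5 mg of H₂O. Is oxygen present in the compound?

mol C = 2.115 g CO₂ ÷ 44.009 g/mol = 0.048058 mol
mol H = 2 × 0.6925 g H₂O ÷ 18.015 g/mol = 0.076880 mol
C and H together account for 0.65472 g — essentially the entire 0.6546 g sample — so the compound contains no oxygen.

no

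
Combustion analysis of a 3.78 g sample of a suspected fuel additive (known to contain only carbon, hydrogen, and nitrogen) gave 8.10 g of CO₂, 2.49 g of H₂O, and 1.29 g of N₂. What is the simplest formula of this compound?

mol C = 8.10 g CO₂ ÷ 44.009 g/mol = 0.1841 mol
mol H = 2 × 2.49 g H₂O ÷ 18.015 g/mol = 0.2764 mol
mol N = 2 × 1.29 g N₂ ÷ 28.014 g/mol = 0.09210 mol
Divide by the smallest (0.09210 mol): C 1.998, H 3.002, N 1.000

C2H3N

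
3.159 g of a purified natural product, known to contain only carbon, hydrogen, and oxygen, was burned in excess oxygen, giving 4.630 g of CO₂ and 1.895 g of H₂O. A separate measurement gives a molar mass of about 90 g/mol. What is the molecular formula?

mol C = 4.630 g CO₂ ÷ 44.009 g/mol = 0.10521 mol
mol H = 2 × 1.895 g H₂O ÷ 18.015 g/mol = 0.21038 mol
mass O = 3.159 − (1.2636 + 0.21206) = 1.6833 g → mol O = 1.6833 ÷ 15.999 = 0.10521 mol
Divide by the smallest (0.10521 mol): C 1.000, H 2.000, O 1.000
Empirical formula: CH2O
Empirical-formula mass = 30.03 g/mol; 90 ÷ 30.03 ≈ 3, so the molecular formula is C3H6O3.

C3H6O3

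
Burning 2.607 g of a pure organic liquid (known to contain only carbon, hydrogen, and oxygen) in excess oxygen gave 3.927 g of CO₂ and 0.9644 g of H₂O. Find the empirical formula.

C5H6O5

mol C = 3.927 g CO₂ ÷ 44.009 g/mol = 0.089232 mol
mol H = 2 × 0.9644 g H₂O ÷ 18.015 g/mol = 0.10707 mol
mass O = 2.607 − (1.0718 + 0.10792) = 1.4273 g → mol O = 1.4273 ÷ 15.999 = 0.089213 mol
Divide by the smallest (0.089213 mol): C 1.000, H 1.200, O 1.000
Multiplying each by 5 gives whole numbers: C 5.00, H 6.00, O 5.00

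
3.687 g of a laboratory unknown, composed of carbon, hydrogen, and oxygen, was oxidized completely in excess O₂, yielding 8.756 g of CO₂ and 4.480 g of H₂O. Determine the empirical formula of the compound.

mol C = 8.756 g CO₂ ÷ 44.009 g/mol = 0.19896 mol
mol H = 2 × 4.480 g H₂O ÷ 18.015 g/mol = 0.49736 mol
mass O = 3.687 − (2.3897 + 0.50134) = 0.79596 g → mol O = 0.79596 ÷ 15.999 = 0.049750 mol
Divide by the smallest (0.049750 mol): C 3.999, H 9.997, O 1.000

C4H10O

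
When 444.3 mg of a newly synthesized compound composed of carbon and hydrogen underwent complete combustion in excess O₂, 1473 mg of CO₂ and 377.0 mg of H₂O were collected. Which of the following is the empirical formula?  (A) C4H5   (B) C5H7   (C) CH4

(A) C4H5

mol C = 1.473 g CO₂ ÷ 44.009 g/mol = 0.033470 mol
mol H = 2 × 0.3770 g H₂O ÷ 18.015 g/mol = 0.041854 mol
Divide by the smallest (0.033470 mol): C 1.000, H 1.250
Multiplying each by 4 gives whole numbers: C 4.00, H 5.00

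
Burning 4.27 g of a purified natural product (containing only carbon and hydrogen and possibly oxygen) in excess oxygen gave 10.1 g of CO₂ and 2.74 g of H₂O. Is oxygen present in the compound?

mol C = 10.1 g CO₂ ÷ 44.009 g/mol = 0.2295 mol
mol H = 2 × 2.74 g H₂O ÷ 18.015 g/mol = 0.3042 mol
C and H account for only 3.063 g of the 4.27 g sample; the remaining 1.207 g must be oxygen.

yes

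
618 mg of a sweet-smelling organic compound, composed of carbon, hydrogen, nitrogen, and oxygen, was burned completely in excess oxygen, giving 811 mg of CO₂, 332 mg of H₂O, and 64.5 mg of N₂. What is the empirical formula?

C4H8NO4

mol C = 0.811 g CO₂ ÷ 44.009 g/mol = 0.01843 mol
mol H = 2 × 0.332 g H₂O ÷ 18.015 g/mol = 0.03686 mol
mol N = 2 × 0.0645 g N₂ ÷ 28.014 g/mol = 0.004605 mol
mass O = 0.618 − (0.2213 + 0.03715 + 0.06450) = 0.2950 g → mol O = 0.2950 ÷ 15.999 = 0.01844 mol
Divide by the smallest (0.004605 mol): C 4.002, H 8.004, N 1.000, O 4.004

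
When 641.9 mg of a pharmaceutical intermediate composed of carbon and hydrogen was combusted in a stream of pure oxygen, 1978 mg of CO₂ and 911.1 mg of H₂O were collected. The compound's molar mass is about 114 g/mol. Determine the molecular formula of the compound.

mol C = 1.978 g CO₂ ÷ 44.009 g/mol = 0.044945 mol
mol H = 2 × 0.9111 g H₂O ÷ 18.015 g/mol = 0.10115 mol
Divide by the smallest (0.044945 mol): C 1.000, H 2.250
Multiplying each by 4 gives whole numbers: C 4.00, H 9.00
Empirical formula: C4H9
Empirical-formula mass = 57.12 g/mol; 114 ÷ 57.12 ≈ 2, so the molecular formula is C8H18.

C8H18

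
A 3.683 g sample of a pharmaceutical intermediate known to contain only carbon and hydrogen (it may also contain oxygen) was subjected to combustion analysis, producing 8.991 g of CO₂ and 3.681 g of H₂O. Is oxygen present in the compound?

mol C = 8.991 g CO₂ ÷ 44.009 g/mol = 0.20430 mol
mol H = 2 × 3.681 g H₂O ÷ 18.015 g/mol = 0.40866 mol
C and H account for only 2.8658 g of the 3.683 g sample; the remaining 0.81723 g must be oxygen.

yes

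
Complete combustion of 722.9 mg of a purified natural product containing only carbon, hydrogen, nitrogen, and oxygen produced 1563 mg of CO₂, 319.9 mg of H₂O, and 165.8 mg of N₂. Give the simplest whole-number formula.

mol C = 1.563 g CO₂ ÷ 44.009 g/mol = 0.035515 mol
mol H = 2 × 0.3199 g H₂O ÷ 18.015 g/mol = 0.035515 mol
mol N = 2 × 0.1658 g N₂ ÷ 28.014 g/mol = 0.011837 mol
mass O = 0.7229 − (0.42658 + 0.035799 + 0.16580) = 0.094725 g → mol O = 0.094725 ÷ 15.999 = 0.0059207 mol
Divide by the smallest (0.0059207 mol): C 5.999, H 5.998, N 1.999, O 1.000

C6H6N2O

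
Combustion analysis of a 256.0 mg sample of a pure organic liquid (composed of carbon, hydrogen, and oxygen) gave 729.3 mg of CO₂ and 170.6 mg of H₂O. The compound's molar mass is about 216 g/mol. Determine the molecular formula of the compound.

C14H16O2

mol C = 0.7293 g CO₂ ÷ 44.009 g/mol = 0.016572 mol
mol H = 2 × 0.1706 g H₂O ÷ 18.015 g/mol = 0.018940 mol
mass O = 0.2560 − (0.19904 + 0.019091) = 0.037867 g → mol O = 0.037867 ÷ 15.999 = 0.0023668 mol
Divide by the smallest (0.0023668 mol): C 7.002, H 8.002, O 1.000
Empirical formula: C7H8O
Empirical-formula mass = 108.14 g/mol; 216 ÷ 108.14 ≈ 2, so the molecular formula is C14H16O2.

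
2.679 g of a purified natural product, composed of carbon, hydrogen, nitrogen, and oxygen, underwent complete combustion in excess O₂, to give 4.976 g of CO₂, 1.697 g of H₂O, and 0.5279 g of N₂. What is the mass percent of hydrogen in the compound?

mol C = 4.976 g CO₂ ÷ 44.009 g/mol = 0.11307 mol
mol H = 2 × 1.697 g H₂O ÷ 18.015 g/mol = 0.18840 mol
mol N = 2 × 0.5279 g N₂ ÷ 28.014 g/mol = 0.037688 mol
mass O = 2.679 − (1.3581 + 0.18991 + 0.52790) = 0.60314 g → mol O = 0.60314 ÷ 15.999 = 0.037698 mol
mass % H = 0.18991 g ÷ 2.679 g × 100%

7.09%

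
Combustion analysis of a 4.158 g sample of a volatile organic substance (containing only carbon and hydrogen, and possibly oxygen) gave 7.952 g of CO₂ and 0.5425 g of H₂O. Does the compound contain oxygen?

yes

mol C = 7.952 g CO₂ ÷ 44.009 g/mol = 0.18069 mol
mol H = 2 × 0.5425 g H₂O ÷ 18.015 g/mol = 0.060228 mol
C and H account for only 2.2310 g of the 4.158 g sample; the remaining 1.9270 g must be oxygen.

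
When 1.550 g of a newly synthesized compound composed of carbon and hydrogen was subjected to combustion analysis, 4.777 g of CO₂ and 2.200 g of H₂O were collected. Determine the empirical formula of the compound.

mol C = 4.777 g CO₂ ÷ 44.009 g/mol = 0.10855 mol
mol H = 2 × 2.200 g H₂O ÷ 18.015 g/mol = 0.24424 mol
Divide by the smallest (0.10855 mol): C 1.000, H 2.250
Multiplying each by 4 gives whole numbers: C 4.00, H 9.00

C4H9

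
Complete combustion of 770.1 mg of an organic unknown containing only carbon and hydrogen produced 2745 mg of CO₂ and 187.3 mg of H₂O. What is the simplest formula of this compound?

C3H

mol C = 2.745 g CO₂ ÷ 44.009 g/mol = 0.062374 mol
mol H = 2 × 0.1873 g H₂O ÷ 18.015 g/mol = 0.020794 mol
Divide by the smallest (0.020794 mol): C 3.000, H 1.000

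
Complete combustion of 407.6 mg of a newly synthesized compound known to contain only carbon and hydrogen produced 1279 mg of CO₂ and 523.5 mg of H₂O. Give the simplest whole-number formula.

CH2

mol C = 1.279 g CO₂ ÷ 44.009 g/mol = 0.029062 mol
mol H = 2 × 0.5235 g H₂O ÷ 18.015 g/mol = 0.058118 mol
Divide by the smallest (0.029062 mol): C 1.000, H 2.000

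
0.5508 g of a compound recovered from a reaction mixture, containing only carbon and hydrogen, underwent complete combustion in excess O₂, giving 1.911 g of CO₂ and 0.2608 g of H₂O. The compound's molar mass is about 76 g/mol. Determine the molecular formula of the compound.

mol C = 1.911 g CO₂ ÷ 44.009 g/mol = 0.043423 mol
mol H = 2 × 0.2608 g H₂O ÷ 18.015 g/mol = 0.028954 mol
Divide by the smallest (0.028954 mol): C 1.500, H 1.000
Multiplying each by 2 gives whole numbers: C 3.00, H 2.00
Empirical formula: C3H2
Empirical-formula mass = 38.05 g/mol; 76 ÷ 38.05 ≈ 2, so the molecular formula is C6H4.

C6H4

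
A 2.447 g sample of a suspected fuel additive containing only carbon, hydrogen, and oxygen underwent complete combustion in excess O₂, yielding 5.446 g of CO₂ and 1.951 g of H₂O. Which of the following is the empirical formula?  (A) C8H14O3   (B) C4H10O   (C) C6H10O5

(A) C8H14O3

mol C = 5.446 g CO₂ ÷ 44.009 g/mol = 0.12375 mol
mol H = 2 × 1.951 g H₂O ÷ 18.015 g/mol = 0.21660 mol
mass O = 2.447 − (1.4863 + 0.21833) = 0.74234 g → mol O = 0.74234 ÷ 15.999 = 0.046399 mol
Divide by the smallest (0.046399 mol): C 2.667, H 4.668, O 1.000
Multiplying each by 3 gives whole numbers: C 8.00, H 14.00, O 3.00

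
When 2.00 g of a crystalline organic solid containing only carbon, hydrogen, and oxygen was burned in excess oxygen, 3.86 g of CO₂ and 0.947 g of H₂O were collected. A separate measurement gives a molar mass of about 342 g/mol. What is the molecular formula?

C15H18O9

mol C = 3.86 g CO₂ ÷ 44.009 g/mol = 0.08771 mol
mol H = 2 × 0.947 g H₂O ÷ 18.015 g/mol = 0.1051 mol
mass O = 2.00 − (1.053 + 0.1060) = 0.8405 g → mol O = 0.8405 ÷ 15.999 = 0.05254 mol
Divide by the smallest (0.05254 mol): C 1.669, H 2.001, O 1.000
Multiplying each by 3 gives whole numbers: C 5.01, H 6.00, O 3.00
Empirical formula: C5H6O3
Empirical-formula mass = 114.10 g/mol; 342 ÷ 114.10 ≈ 3, so the molecular formula is C15H18O9.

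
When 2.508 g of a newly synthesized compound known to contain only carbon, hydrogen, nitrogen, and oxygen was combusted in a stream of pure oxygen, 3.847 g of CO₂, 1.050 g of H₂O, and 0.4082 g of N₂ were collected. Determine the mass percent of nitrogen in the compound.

16.28%

mol C = 3.847 g CO₂ ÷ 44.009 g/mol = 0.087414 mol
mol H = 2 × 1.050 g H₂O ÷ 18.015 g/mol = 0.11657 mol
mol N = 2 × 0.4082 g N₂ ÷ 28.014 g/mol = 0.029143 mol
mass O = 2.508 − (1.0499 + 0.11750 + 0.40820) = 0.93237 g → mol O = 0.93237 ÷ 15.999 = 0.058277 mol
mass % N = 0.40820 g ÷ 2.508 g × 100%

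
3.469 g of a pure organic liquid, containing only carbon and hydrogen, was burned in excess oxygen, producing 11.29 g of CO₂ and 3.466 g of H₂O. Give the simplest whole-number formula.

C2H3

mol C = 11.29 g CO₂ ÷ 44.009 g/mol = 0.25654 mol
mol H = 2 × 3.466 g H₂O ÷ 18.015 g/mol = 0.38479 mol
Divide by the smallest (0.25654 mol): C 1.000, H 1.500
Multiplying each by 2 gives whole numbers: C 2.00, H 3.00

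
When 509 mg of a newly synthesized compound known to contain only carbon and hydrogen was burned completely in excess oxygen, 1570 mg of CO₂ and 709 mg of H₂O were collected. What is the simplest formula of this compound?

C5H11

mol C = 1.57 g CO₂ ÷ 44.009 g/mol = 0.03567 mol
mol H = 2 × 0.709 g H₂O ÷ 18.015 g/mol = 0.07871 mol
Divide by the smallest (0.03567 mol): C 1.000, H 2.206
Multiplying each by 5 gives whole numbers: C 5.00, H 11.03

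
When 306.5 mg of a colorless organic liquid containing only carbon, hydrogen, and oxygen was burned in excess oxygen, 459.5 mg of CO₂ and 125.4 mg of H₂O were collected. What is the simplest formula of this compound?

mol C = 0.4595 g CO₂ ÷ 44.009 g/mol = 0.010441 mol
mol H = 2 × 0.1254 g H₂O ÷ 18.015 g/mol = 0.013922 mol
mass O = 0.3065 − (0.12541 + 0.014033) = 0.16706 g → mol O = 0.16706 ÷ 15.999 = 0.010442 mol
Divide by the smallest (0.010441 mol): C 1.000, H 1.333, O 1.000
Multiplying each by 3 gives whole numbers: C 3.00, H 4.00, O 3.00

C3H4O3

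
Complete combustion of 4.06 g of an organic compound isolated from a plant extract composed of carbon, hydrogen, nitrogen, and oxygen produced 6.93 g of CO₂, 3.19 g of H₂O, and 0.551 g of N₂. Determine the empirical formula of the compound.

C4H9NO2

mol C = 6.93 g CO₂ ÷ 44.009 g/mol = 0.1575 mol
mol H = 2 × 3.19 g H₂O ÷ 18.015 g/mol = 0.3541 mol
mol N = 2 × 0.551 g N₂ ÷ 28.014 g/mol = 0.03934 mol
mass O = 4.06 − (1.891 + 0.3570 + 0.5510) = 1.261 g → mol O = 1.261 ÷ 15.999 = 0.07880 mol
Divide by the smallest (0.03934 mol): C 4.003, H 9.003, N 1.000, O 2.003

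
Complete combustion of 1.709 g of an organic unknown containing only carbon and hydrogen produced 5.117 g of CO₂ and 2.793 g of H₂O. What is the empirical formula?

C3H8

mol C = 5.117 g CO₂ ÷ 44.009 g/mol = 0.11627 mol
mol H = 2 × 2.793 g H₂O ÷ 18.015 g/mol = 0.31007 mol
Divide by the smallest (0.11627 mol): C 1.000, H 2.667
Multiplying each by 3 gives whole numbers: C 3.00, H 8.00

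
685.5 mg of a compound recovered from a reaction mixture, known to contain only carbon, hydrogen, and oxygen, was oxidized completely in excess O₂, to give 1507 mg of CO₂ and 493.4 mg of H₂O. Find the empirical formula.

mol C = 1.507 g CO₂ ÷ 44.009 g/mol = 0.034243 mol
mol H = 2 × 0.4934 g H₂O ÷ 18.015 g/mol = 0.054777 mol
mass O = 0.6855 − (0.41129 + 0.055215) = 0.21899 g → mol O = 0.21899 ÷ 15.999 = 0.013688 mol
Divide by the smallest (0.013688 mol): C 2.502, H 4.002, O 1.000
Multiplying each by 2 gives whole numbers: C 5.00, H 8.00, O 2.00

C5H8O2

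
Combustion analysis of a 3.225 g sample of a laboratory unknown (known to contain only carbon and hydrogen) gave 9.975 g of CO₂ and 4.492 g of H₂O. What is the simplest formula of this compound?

mol C = 9.975 g CO₂ ÷ 44.009 g/mol = 0.22666 mol
mol H = 2 × 4.492 g H₂O ÷ 18.015 g/mol = 0.49870 mol
Divide by the smallest (0.22666 mol): C 1.000, H 2.200
Multiplying each by 5 gives whole numbers: C 5.00, H 11.00

C5H11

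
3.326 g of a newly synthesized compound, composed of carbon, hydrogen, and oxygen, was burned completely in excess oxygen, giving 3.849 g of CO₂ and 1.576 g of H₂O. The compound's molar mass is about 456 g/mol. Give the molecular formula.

mol C = 3.849 g CO₂ ÷ 44.009 g/mol = 0.087459 mol
mol H = 2 × 1.576 g H₂O ÷ 18.015 g/mol = 0.17497 mol
mass O = 3.326 − (1.0505 + 0.17637) = 2.0992 g → mol O = 2.0992 ÷ 15.999 = 0.13121 mol
Divide by the smallest (0.087459 mol): C 1.000, H 2.001, O 1.500
Multiplying each by 2 gives whole numbers: C 2.00, H 4.00, O 3.00
Empirical formula: C2H4O3
Empirical-formula mass = 76.05 g/mol; 456 ÷ 76.05 ≈ 6, so the molecular formula is C12H24O18.

C12H24O18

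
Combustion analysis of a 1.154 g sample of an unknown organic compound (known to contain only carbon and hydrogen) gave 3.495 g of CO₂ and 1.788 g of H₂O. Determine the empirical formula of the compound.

mol C = 3.495 g CO₂ ÷ 44.009 g/mol = 0.079416 mol
mol H = 2 × 1.788 g H₂O ÷ 18.015 g/mol = 0.19850 mol
Divide by the smallest (0.079416 mol): C 1.000, H 2.500
Multiplying each by 2 gives whole numbers: C 2.00, H 5.00

C2H5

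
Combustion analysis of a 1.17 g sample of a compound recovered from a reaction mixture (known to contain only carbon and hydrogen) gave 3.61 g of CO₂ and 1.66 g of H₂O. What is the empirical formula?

mol C = 3.61 g CO₂ ÷ 44.009 g/mol = 0.08203 mol
mol H = 2 × 1.66 g H₂O ÷ 18.015 g/mol = 0.1843 mol
Divide by the smallest (0.08203 mol): C 1.000, H 2.247
Multiplying each by 4 gives whole numbers: C 4.00, H 8.99

C4H9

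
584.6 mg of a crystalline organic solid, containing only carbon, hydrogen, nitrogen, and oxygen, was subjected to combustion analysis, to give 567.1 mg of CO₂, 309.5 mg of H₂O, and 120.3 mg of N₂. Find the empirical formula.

mol C = 0.5671 g CO₂ ÷ 44.009 g/mol = 0.012886 mol
mol H = 2 × 0.3095 g H₂O ÷ 18.015 g/mol = 0.034360 mol
mol N = 2 × 0.1203 g N₂ ÷ 28.014 g/mol = 0.0085886 mol
mass O = 0.5846 − (0.15477 + 0.034635 + 0.12030) = 0.27489 g → mol O = 0.27489 ÷ 15.999 = 0.017182 mol
Divide by the smallest (0.0085886 mol): C 1.500, H 4.001, N 1.000, O 2.001
Multiplying each by 2 gives whole numbers: C 3.00, H 8.00, N 2.00, O 4.00

C3H8N2O4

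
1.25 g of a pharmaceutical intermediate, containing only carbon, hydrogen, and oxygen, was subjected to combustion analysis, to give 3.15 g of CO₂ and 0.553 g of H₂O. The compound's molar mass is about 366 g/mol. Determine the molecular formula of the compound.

C21H18O6

mol C = 3.15 g CO₂ ÷ 44.009 g/mol = 0.07158 mol
mol H = 2 × 0.553 g H₂O ÷ 18.015 g/mol = 0.06139 mol
mass O = 1.25 − (0.8597 + 0.06188) = 0.3284 g → mol O = 0.3284 ÷ 15.999 = 0.02053 mol
Divide by the smallest (0.02053 mol): C 3.487, H 2.991, O 1.000
Multiplying each by 2 gives whole numbers: C 6.97, H 5.98, O 2.00
Empirical formula: C7H6O2
Empirical-formula mass = 122.12 g/mol; 366 ÷ 122.12 ≈ 3, so the molecular formula is C21H18O6.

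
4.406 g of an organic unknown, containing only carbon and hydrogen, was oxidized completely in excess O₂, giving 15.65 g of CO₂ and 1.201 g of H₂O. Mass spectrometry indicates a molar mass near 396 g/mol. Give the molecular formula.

C32H12

mol C = 15.65 g CO₂ ÷ 44.009 g/mol = 0.35561 mol
mol H = 2 × 1.201 g H₂O ÷ 18.015 g/mol = 0.13333 mol
Divide by the smallest (0.13333 mol): C 2.667, H 1.000
Multiplying each by 3 gives whole numbers: C 8.00, H 3.00
Empirical formula: C8H3
Empirical-formula mass = 99.11 g/mol; 396 ÷ 99.11 ≈ 4, so the molecular formula is C32H12.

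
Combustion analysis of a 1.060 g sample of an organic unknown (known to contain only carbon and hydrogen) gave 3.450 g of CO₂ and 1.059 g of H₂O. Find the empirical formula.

C2H3

mol C = 3.450 g CO₂ ÷ 44.009 g/mol = 0.078393 mol
mol H = 2 × 1.059 g H₂O ÷ 18.015 g/mol = 0.11757 mol
Divide by the smallest (0.078393 mol): C 1.000, H 1.500
Multiplying each by 2 gives whole numbers: C 2.00, H 3.00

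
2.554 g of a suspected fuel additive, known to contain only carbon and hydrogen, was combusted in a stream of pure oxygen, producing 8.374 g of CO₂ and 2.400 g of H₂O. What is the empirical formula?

C5H7

mol C = 8.374 g CO₂ ÷ 44.009 g/mol = 0.19028 mol
mol H = 2 × 2.400 g H₂O ÷ 18.015 g/mol = 0.26644 mol
Divide by the smallest (0.19028 mol): C 1.000, H 1.400
Multiplying each by 5 gives whole numbers: C 5.00, H 7.00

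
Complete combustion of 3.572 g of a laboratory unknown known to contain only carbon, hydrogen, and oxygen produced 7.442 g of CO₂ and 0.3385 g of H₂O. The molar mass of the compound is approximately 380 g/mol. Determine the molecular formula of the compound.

mol C = 7.442 g CO₂ ÷ 44.009 g/mol = 0.16910 mol
mol H = 2 × 0.3385 g H₂O ÷ 18.015 g/mol = 0.037580 mol
mass O = 3.572 − (2.0311 + 0.037880) = 1.5030 g → mol O = 1.5030 ÷ 15.999 = 0.093946 mol
Divide by the smallest (0.037580 mol): C 4.500, H 1.000, O 2.500
Multiplying each by 2 gives whole numbers: C 9.00, H 2.00, O 5.00
Empirical formula: C9H2O5
Empirical-formula mass = 190.11 g/mol; 380 ÷ 190.11 ≈ 2, so the molecular formula is C18H4O10.

C18H4O10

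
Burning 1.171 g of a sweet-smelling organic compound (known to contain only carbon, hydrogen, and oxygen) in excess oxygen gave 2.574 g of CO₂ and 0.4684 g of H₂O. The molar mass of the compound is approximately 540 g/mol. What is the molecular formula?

C27H24O12

mol C = 2.574 g CO₂ ÷ 44.009 g/mol = 0.058488 mol
mol H = 2 × 0.4684 g H₂O ÷ 18.015 g/mol = 0.052001 mol
mass O = 1.171 − (0.70250 + 0.052417) = 0.41608 g → mol O = 0.41608 ÷ 15.999 = 0.026007 mol
Divide by the smallest (0.026007 mol): C 2.249, H 2.000, O 1.000
Multiplying each by 4 gives whole numbers: C 9.00, H 8.00, O 4.00
Empirical formula: C9H8O4
Empirical-formula mass = 180.16 g/mol; 540 ÷ 180.16 ≈ 3, so the molecular formula is C27H24O12.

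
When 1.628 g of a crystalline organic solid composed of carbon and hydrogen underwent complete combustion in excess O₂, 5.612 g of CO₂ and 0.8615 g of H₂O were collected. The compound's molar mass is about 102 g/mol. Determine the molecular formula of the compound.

C8H6

mol C = 5.612 g CO₂ ÷ 44.009 g/mol = 0.12752 mol
mol H = 2 × 0.8615 g H₂O ÷ 18.015 g/mol = 0.095643 mol
Divide by the smallest (0.095643 mol): C 1.333, H 1.000
Multiplying each by 3 gives whole numbers: C 4.00, H 3.00
Empirical formula: C4H3
Empirical-formula mass = 51.07 g/mol; 102 ÷ 51.07 ≈ 2, so the molecular formula is C8H6.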